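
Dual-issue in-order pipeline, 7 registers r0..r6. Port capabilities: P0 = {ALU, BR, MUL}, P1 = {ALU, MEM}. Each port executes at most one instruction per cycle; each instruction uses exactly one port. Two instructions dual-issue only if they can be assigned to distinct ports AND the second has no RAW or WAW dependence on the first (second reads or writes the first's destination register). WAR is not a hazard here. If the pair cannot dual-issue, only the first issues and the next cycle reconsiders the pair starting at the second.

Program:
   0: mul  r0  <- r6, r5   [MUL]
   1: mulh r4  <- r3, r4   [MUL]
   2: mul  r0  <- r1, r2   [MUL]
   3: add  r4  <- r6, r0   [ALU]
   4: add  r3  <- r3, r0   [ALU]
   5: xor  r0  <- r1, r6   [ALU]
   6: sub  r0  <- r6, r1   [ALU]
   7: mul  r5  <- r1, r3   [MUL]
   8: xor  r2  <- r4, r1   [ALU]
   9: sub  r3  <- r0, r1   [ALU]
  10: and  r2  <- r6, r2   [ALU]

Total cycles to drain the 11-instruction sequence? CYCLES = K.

t=0 i0:mul ; no-port MUL/MUL
t=1 i1:mulh ; no-port MUL/MUL
t=2 i2:mul ; RAW r0
t=3 i3&i4:add;add ; dual
t=4 i5:xor ; WAW r0
t=5 i6&i7:sub;mul ; dual
t=6 i8&i9:xor;sub ; dual
t=7 i10:and ; tail

CYCLES = 8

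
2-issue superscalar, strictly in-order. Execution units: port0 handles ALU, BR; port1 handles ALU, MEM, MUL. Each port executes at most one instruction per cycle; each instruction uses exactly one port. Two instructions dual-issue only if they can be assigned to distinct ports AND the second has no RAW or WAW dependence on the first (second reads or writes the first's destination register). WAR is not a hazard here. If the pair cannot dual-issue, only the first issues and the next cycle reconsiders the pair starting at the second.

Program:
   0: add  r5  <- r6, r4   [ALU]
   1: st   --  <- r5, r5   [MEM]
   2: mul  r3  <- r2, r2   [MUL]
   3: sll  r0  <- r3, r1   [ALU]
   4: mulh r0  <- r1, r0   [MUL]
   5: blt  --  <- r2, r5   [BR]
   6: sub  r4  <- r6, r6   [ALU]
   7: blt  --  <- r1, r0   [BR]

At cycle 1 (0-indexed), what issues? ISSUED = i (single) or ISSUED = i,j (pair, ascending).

t=0 i0:add.ALU ; RAW r5
t=1 i1:st.MEM ; no-port MEM/MUL
t=2 i2:mul.MUL ; RAW r3
t=3 i3:sll.ALU ; RAW+WAW r0
t=4 i4/i5:mulh.MUL+blt.BR ; dual
t=5 i6/i7:sub.ALU+blt.BR ; dual

ISSUED = 1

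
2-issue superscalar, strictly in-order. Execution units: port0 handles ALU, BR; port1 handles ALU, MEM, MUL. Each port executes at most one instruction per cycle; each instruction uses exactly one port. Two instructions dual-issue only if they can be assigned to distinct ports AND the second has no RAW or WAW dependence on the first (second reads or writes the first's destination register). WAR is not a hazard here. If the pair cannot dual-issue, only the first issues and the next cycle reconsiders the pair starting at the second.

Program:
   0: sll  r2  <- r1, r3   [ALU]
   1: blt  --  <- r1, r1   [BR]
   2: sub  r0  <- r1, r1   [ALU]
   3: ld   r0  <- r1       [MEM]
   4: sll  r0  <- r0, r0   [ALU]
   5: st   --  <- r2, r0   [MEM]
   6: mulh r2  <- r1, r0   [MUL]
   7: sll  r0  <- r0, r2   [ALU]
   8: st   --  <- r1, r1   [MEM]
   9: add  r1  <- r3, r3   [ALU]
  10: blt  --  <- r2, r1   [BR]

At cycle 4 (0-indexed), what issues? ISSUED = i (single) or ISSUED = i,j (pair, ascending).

ISSUED = 5

[0] i0&i1  sll+blt  -- pair
[1] i2  sub  -- WAW r0
[2] i3  ld  -- RAW+WAW r0
[3] i4  sll  -- RAW r0
[4] i5  st  -- no-port MEM/MUL
[5] i6  mulh  -- RAW r2
[6] i7&i8  sll+st  -- pair
[7] i9  add  -- RAW r1
[8] i10  blt  -- tail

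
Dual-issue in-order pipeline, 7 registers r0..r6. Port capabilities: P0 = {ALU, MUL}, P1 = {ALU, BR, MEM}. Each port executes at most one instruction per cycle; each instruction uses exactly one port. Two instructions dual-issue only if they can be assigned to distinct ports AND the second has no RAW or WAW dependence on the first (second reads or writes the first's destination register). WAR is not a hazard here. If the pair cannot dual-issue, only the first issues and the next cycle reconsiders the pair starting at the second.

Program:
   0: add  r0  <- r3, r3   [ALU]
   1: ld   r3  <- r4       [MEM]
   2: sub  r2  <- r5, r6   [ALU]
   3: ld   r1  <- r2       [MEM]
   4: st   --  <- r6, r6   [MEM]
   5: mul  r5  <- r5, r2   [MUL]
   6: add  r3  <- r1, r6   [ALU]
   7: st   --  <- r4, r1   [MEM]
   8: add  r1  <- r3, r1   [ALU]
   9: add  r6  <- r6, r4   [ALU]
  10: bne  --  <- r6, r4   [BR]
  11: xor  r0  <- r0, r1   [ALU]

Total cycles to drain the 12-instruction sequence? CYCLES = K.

CYCLES = 7

  cy0 -> i0+i1 (add.ALU/ld.MEM) 2-wide
  cy1 -> i2 (sub.ALU) RAW r2
  cy2 -> i3 (ld.MEM) no-port MEM/MEM
  cy3 -> i4+i5 (st.MEM/mul.MUL) 2-wide
  cy4 -> i6+i7 (add.ALU/st.MEM) 2-wide
  cy5 -> i8+i9 (add.ALU/add.ALU) 2-wide
  cy6 -> i10+i11 (bne.BR/xor.ALU) 2-wide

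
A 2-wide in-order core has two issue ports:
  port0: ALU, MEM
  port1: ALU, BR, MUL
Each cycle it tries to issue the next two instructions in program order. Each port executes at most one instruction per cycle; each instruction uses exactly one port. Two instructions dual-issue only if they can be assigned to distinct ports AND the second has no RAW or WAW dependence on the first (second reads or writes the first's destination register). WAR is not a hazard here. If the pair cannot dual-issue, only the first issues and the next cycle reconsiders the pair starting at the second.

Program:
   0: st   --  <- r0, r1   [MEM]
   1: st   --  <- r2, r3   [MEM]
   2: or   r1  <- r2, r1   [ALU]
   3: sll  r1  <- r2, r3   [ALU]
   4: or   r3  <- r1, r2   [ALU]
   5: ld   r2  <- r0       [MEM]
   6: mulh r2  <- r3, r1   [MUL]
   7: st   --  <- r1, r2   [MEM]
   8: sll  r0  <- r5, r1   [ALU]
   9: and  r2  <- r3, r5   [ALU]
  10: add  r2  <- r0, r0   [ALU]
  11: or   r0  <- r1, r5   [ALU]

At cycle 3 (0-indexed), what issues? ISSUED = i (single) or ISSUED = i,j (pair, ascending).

ISSUED = 4,5

#0 head=0: st i0 no-port MEM/MEM
#1 head=1: st;or i1+i2 pair
#2 head=3: sll i3 RAW r1
#3 head=4: or;ld i4+i5 pair
#4 head=6: mulh i6 RAW r2
#5 head=7: st;sll i7+i8 pair
#6 head=9: and i9 WAW r2
#7 head=10: add;or i10+i11 pair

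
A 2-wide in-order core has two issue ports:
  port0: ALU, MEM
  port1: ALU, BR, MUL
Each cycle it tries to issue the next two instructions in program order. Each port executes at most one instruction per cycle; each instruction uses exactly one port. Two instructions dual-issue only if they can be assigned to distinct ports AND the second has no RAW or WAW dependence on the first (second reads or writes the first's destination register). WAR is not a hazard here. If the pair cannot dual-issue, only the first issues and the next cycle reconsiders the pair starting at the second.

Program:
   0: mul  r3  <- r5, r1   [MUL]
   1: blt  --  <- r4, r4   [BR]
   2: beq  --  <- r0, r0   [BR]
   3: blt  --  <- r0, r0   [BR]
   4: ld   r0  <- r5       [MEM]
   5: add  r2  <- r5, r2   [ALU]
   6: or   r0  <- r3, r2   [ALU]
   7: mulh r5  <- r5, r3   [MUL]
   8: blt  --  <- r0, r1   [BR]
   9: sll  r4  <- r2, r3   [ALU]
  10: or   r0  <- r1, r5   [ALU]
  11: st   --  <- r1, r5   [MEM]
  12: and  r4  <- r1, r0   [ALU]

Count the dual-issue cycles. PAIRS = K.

#0 head=0: mul i0 no-port MUL/BR
#1 head=1: blt i1 no-port BR/BR
#2 head=2: beq i2 no-port BR/BR
#3 head=3: blt;ld i3,i4 2-wide
#4 head=5: add i5 RAW r2
#5 head=6: or;mulh i6,i7 2-wide
#6 head=8: blt;sll i8,i9 2-wide
#7 head=10: or;st i10,i11 2-wide
#8 head=12: and i12 tail

PAIRS = 4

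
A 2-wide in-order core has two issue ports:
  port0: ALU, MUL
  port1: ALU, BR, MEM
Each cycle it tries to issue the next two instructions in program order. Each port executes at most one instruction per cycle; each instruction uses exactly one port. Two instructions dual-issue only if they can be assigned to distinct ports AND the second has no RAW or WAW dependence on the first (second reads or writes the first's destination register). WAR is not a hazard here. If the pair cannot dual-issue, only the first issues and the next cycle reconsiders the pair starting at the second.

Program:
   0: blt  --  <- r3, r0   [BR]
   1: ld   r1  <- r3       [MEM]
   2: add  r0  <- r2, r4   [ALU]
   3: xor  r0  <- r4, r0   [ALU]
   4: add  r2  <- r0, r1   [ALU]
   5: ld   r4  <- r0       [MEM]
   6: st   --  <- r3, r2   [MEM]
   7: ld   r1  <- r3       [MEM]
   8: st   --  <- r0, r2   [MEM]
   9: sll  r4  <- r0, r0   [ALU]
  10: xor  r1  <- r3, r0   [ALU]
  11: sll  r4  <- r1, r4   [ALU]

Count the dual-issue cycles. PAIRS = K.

PAIRS = 3

c0: i0 blt  no-port BR/MEM
c1: i1/i2 ld add  2-wide
c2: i3 xor  RAW r0
c3: i4/i5 add ld  2-wide
c4: i6 st  no-port MEM/MEM
c5: i7 ld  no-port MEM/MEM
c6: i8/i9 st sll  2-wide
c7: i10 xor  RAW r1
c8: i11 sll  tail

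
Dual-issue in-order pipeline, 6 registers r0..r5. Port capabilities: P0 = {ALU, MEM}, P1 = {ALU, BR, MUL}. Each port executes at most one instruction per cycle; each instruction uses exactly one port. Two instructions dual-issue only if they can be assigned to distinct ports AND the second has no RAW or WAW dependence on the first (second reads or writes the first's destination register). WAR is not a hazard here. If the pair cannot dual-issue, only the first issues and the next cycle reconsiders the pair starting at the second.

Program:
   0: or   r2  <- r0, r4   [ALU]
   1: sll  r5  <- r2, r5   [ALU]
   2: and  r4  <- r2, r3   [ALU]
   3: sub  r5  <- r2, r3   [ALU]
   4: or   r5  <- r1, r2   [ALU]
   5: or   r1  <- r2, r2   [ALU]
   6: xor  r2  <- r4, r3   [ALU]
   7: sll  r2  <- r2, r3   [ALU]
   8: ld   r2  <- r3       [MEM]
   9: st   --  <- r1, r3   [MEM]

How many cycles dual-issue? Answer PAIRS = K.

#0 head=0: or.ALU i0 RAW r2
#1 head=1: sll.ALU/and.ALU i1&i2 2-wide
#2 head=3: sub.ALU i3 WAW r5
#3 head=4: or.ALU/or.ALU i4&i5 2-wide
#4 head=6: xor.ALU i6 RAW+WAW r2
#5 head=7: sll.ALU i7 WAW r2
#6 head=8: ld.MEM i8 no-port MEM/MEM
#7 head=9: st.MEM i9 tail

PAIRS = 2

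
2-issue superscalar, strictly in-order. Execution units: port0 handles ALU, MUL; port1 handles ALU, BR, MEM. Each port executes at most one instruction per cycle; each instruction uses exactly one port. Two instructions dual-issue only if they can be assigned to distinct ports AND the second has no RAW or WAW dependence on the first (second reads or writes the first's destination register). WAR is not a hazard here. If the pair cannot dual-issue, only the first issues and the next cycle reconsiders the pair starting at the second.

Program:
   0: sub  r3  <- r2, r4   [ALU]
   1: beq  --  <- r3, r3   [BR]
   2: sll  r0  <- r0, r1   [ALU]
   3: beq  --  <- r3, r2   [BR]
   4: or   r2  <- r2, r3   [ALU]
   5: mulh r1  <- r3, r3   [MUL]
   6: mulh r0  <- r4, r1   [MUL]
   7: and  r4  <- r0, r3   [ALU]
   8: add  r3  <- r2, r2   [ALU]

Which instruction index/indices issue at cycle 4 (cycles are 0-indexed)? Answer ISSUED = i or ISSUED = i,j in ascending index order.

ISSUED = 6

t=0 i0:sub ; RAW r3
t=1 i1&i2:beq+sll ; 2-wide
t=2 i3&i4:beq+or ; 2-wide
t=3 i5:mulh ; no-port MUL/MUL
t=4 i6:mulh ; RAW r0
t=5 i7&i8:and+add ; 2-wide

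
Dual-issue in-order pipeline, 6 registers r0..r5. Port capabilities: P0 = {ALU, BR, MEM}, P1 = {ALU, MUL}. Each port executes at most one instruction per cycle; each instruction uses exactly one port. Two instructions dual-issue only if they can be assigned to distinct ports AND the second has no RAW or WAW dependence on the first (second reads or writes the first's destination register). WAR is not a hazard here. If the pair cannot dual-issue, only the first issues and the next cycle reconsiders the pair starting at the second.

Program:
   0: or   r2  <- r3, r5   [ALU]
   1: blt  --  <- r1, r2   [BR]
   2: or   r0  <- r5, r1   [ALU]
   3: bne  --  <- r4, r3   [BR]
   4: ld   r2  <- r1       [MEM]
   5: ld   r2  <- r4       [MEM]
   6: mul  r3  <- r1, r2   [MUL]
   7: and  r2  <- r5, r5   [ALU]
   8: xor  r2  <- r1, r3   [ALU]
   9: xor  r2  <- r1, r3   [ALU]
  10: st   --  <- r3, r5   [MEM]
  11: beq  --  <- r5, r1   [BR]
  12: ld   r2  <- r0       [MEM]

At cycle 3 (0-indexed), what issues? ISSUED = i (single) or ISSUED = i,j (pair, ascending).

[0] i0  or.ALU  -- RAW r2
[1] i1&i2  blt.BR/or.ALU  -- pair
[2] i3  bne.BR  -- no-port BR/MEM
[3] i4  ld.MEM  -- no-port MEM/MEM
[4] i5  ld.MEM  -- RAW r2
[5] i6&i7  mul.MUL/and.ALU  -- pair
[6] i8  xor.ALU  -- WAW r2
[7] i9&i10  xor.ALU/st.MEM  -- pair
[8] i11  beq.BR  -- no-port BR/MEM
[9] i12  ld.MEM  -- tail

ISSUED = 4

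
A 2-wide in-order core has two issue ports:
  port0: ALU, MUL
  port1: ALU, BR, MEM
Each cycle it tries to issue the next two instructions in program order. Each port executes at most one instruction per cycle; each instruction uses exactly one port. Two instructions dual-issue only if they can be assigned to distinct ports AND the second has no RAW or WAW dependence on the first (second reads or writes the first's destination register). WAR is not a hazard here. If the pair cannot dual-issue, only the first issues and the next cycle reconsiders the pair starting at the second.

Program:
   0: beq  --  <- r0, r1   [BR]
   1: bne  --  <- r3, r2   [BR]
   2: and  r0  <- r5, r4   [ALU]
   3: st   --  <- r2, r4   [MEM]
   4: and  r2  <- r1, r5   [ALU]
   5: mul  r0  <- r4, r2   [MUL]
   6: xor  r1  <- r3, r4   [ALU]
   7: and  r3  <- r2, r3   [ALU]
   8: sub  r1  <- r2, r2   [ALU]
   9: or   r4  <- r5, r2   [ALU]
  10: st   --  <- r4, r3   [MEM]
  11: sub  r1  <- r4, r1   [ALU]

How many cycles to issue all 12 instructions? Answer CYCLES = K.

CYCLES = 7

t=0 i0:beq ; no-port BR/BR
t=1 i1&i2:bne;and ; pair
t=2 i3&i4:st;and ; pair
t=3 i5&i6:mul;xor ; pair
t=4 i7&i8:and;sub ; pair
t=5 i9:or ; RAW r4
t=6 i10&i11:st;sub ; pair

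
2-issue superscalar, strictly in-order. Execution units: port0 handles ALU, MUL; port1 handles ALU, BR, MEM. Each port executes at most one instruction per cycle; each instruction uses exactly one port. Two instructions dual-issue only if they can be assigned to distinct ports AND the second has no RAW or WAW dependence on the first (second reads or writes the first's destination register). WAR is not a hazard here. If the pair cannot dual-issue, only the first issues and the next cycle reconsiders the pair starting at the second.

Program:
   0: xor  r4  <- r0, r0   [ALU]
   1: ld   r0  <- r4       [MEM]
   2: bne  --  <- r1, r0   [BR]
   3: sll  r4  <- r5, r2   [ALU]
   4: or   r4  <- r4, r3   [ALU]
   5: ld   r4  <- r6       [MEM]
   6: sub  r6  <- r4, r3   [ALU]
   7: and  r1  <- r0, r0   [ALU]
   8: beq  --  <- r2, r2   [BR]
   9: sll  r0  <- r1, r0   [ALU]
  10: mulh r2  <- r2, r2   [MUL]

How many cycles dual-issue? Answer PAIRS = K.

PAIRS = 3

0. xor.ALU @i0  | RAW r4
1. ld.MEM @i1  | no-port MEM/BR
2. bne.BR sll.ALU @i2,i3  | 2-wide
3. or.ALU @i4  | WAW r4
4. ld.MEM @i5  | RAW r4
5. sub.ALU and.ALU @i6,i7  | 2-wide
6. beq.BR sll.ALU @i8,i9  | 2-wide
7. mulh.MUL @i10  | tail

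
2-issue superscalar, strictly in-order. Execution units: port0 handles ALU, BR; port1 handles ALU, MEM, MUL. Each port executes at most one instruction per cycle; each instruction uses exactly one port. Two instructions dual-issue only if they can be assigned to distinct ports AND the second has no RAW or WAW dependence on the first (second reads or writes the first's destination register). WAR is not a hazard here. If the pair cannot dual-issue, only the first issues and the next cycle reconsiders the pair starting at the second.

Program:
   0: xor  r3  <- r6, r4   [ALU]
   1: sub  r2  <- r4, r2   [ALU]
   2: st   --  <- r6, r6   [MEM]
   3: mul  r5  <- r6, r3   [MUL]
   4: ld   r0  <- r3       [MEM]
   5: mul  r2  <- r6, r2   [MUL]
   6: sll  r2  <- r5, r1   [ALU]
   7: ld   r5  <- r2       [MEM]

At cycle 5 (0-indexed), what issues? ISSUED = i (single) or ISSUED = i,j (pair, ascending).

ISSUED = 6

0. xor/sub @i0/i1  | 2-wide
1. st @i2  | no-port MEM/MUL
2. mul @i3  | no-port MUL/MEM
3. ld @i4  | no-port MEM/MUL
4. mul @i5  | WAW r2
5. sll @i6  | RAW r2
6. ld @i7  | tail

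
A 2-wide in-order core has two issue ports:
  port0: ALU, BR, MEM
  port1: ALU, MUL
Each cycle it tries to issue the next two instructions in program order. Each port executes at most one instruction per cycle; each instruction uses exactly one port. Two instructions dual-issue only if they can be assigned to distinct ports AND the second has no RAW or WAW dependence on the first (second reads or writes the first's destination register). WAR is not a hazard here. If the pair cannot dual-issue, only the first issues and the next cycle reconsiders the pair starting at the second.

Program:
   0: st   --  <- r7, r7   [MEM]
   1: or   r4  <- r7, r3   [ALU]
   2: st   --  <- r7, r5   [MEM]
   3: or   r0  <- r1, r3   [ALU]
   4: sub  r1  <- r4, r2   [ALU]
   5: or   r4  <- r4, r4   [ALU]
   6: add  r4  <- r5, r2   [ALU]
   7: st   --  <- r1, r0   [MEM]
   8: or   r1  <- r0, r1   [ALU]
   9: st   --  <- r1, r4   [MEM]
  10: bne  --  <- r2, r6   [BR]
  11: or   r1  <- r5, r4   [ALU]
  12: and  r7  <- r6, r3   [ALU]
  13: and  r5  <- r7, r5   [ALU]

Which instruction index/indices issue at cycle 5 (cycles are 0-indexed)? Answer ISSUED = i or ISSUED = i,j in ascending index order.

ISSUED = 9

[0] i0,i1  st.MEM;or.ALU  -- pair
[1] i2,i3  st.MEM;or.ALU  -- pair
[2] i4,i5  sub.ALU;or.ALU  -- pair
[3] i6,i7  add.ALU;st.MEM  -- pair
[4] i8  or.ALU  -- RAW r1
[5] i9  st.MEM  -- no-port MEM/BR
[6] i10,i11  bne.BR;or.ALU  -- pair
[7] i12  and.ALU  -- RAW r7
[8] i13  and.ALU  -- tail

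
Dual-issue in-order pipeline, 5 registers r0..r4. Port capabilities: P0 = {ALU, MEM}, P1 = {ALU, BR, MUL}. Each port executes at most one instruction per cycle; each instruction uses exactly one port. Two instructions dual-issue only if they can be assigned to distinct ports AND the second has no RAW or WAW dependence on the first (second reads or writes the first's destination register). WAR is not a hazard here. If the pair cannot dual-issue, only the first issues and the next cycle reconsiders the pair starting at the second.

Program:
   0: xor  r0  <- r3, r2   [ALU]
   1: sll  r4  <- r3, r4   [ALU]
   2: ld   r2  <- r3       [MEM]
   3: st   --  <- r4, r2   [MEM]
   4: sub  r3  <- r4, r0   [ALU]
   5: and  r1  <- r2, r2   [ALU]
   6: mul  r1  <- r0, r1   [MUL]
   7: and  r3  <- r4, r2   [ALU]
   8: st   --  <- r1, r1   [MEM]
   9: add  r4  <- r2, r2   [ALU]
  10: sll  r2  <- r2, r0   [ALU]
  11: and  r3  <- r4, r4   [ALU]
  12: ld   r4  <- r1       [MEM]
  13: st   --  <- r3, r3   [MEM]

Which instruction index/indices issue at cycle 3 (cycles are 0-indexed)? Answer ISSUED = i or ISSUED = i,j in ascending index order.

ISSUED = 5

c0: i0,i1 xor;sll  pair
c1: i2 ld  no-port MEM/MEM
c2: i3,i4 st;sub  pair
c3: i5 and  RAW+WAW r1
c4: i6,i7 mul;and  pair
c5: i8,i9 st;add  pair
c6: i10,i11 sll;and  pair
c7: i12 ld  no-port MEM/MEM
c8: i13 st  tail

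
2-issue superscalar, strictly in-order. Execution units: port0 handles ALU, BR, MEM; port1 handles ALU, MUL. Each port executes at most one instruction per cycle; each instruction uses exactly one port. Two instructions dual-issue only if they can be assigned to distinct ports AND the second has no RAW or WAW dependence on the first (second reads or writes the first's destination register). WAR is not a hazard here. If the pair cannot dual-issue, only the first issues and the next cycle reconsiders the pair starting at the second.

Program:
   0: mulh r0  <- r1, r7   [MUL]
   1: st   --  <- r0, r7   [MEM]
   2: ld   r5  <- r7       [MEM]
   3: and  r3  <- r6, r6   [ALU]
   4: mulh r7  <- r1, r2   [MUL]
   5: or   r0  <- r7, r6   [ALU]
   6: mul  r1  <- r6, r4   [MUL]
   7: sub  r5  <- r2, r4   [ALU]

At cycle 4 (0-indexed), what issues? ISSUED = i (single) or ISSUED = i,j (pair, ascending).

ISSUED = 5,6

0. mulh.MUL @i0  | RAW r0
1. st.MEM @i1  | no-port MEM/MEM
2. ld.MEM;and.ALU @i2,i3  | pair
3. mulh.MUL @i4  | RAW r7
4. or.ALU;mul.MUL @i5,i6  | pair
5. sub.ALU @i7  | tail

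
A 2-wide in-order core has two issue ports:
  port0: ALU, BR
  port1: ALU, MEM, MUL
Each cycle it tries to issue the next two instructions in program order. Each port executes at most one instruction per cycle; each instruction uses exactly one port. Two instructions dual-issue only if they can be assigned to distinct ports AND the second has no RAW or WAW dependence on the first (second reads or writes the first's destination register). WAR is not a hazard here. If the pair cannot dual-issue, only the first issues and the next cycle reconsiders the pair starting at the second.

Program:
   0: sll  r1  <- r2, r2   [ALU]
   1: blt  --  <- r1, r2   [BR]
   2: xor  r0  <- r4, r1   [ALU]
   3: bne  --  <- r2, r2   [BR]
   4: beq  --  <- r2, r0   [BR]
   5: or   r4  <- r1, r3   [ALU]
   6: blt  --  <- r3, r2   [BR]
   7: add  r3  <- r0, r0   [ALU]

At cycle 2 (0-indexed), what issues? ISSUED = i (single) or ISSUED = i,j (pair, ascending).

ISSUED = 3

#0 head=0: sll i0 RAW r1
#1 head=1: blt/xor i1,i2 2-wide
#2 head=3: bne i3 no-port BR/BR
#3 head=4: beq/or i4,i5 2-wide
#4 head=6: blt/add i6,i7 2-wide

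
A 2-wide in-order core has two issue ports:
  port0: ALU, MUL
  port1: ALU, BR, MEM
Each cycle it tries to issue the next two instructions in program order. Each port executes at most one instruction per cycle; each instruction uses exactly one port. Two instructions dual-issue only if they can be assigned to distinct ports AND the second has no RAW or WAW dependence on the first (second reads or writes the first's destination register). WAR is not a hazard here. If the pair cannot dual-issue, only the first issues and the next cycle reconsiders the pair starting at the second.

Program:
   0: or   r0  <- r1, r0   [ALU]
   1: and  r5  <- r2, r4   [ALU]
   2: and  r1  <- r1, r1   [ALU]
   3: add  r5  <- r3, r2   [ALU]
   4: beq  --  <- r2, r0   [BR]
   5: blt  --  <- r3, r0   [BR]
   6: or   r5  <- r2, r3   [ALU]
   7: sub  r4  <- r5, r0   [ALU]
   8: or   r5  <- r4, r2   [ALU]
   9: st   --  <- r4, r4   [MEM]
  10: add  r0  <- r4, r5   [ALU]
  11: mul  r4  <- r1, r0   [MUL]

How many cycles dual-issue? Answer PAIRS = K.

#0 head=0: or.ALU and.ALU i0/i1 2-wide
#1 head=2: and.ALU add.ALU i2/i3 2-wide
#2 head=4: beq.BR i4 no-port BR/BR
#3 head=5: blt.BR or.ALU i5/i6 2-wide
#4 head=7: sub.ALU i7 RAW r4
#5 head=8: or.ALU st.MEM i8/i9 2-wide
#6 head=10: add.ALU i10 RAW r0
#7 head=11: mul.MUL i11 tail

PAIRS = 4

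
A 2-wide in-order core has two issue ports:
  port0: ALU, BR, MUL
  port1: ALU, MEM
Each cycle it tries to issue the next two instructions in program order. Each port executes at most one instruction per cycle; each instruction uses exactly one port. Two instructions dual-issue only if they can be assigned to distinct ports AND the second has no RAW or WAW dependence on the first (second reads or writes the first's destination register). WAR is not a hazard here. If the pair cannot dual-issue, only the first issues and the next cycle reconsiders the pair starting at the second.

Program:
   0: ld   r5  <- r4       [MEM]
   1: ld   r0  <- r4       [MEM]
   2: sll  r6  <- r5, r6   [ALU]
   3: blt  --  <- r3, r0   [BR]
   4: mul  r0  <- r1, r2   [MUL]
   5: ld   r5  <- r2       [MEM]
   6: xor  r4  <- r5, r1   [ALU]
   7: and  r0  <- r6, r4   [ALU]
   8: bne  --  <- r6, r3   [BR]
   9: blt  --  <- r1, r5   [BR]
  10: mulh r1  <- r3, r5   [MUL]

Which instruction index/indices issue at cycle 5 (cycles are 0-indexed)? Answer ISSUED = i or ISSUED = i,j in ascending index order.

ISSUED = 7,8

c0: i0 ld  no-port MEM/MEM
c1: i1+i2 ld;sll  2-wide
c2: i3 blt  no-port BR/MUL
c3: i4+i5 mul;ld  2-wide
c4: i6 xor  RAW r4
c5: i7+i8 and;bne  2-wide
c6: i9 blt  no-port BR/MUL
c7: i10 mulh  tail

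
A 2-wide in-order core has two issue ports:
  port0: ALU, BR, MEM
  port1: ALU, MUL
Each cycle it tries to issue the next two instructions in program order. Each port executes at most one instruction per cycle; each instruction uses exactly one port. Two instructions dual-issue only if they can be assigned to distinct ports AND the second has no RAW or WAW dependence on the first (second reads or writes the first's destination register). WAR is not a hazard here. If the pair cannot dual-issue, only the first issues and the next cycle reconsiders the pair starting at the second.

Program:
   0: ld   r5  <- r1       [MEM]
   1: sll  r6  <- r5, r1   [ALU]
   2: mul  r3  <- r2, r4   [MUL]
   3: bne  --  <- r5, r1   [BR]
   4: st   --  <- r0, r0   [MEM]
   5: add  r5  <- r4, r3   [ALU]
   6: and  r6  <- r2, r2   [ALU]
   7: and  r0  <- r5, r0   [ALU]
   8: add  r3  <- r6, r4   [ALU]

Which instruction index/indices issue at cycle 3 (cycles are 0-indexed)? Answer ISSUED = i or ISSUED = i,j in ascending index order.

  cy0 -> i0 (ld.MEM) RAW r5
  cy1 -> i1/i2 (sll.ALU/mul.MUL) 2-wide
  cy2 -> i3 (bne.BR) no-port BR/MEM
  cy3 -> i4/i5 (st.MEM/add.ALU) 2-wide
  cy4 -> i6/i7 (and.ALU/and.ALU) 2-wide
  cy5 -> i8 (add.ALU) tail

ISSUED = 4,5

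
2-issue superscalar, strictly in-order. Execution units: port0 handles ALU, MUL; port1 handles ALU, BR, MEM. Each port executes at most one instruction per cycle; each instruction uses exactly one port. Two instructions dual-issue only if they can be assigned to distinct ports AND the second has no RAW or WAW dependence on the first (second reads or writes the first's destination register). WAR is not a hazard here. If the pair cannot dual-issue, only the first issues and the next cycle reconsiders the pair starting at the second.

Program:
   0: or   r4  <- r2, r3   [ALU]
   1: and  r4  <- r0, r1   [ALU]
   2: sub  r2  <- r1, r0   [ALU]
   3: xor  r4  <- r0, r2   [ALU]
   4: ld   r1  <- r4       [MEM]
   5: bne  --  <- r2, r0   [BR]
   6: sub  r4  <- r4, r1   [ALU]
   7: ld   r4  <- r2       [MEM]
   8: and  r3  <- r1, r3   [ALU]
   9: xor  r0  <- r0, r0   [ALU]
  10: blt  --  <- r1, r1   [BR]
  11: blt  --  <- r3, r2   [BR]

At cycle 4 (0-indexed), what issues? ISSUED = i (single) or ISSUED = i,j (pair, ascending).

0. or @i0  | WAW r4
1. and+sub @i1+i2  | dual
2. xor @i3  | RAW r4
3. ld @i4  | no-port MEM/BR
4. bne+sub @i5+i6  | dual
5. ld+and @i7+i8  | dual
6. xor+blt @i9+i10  | dual
7. blt @i11  | tail

ISSUED = 5,6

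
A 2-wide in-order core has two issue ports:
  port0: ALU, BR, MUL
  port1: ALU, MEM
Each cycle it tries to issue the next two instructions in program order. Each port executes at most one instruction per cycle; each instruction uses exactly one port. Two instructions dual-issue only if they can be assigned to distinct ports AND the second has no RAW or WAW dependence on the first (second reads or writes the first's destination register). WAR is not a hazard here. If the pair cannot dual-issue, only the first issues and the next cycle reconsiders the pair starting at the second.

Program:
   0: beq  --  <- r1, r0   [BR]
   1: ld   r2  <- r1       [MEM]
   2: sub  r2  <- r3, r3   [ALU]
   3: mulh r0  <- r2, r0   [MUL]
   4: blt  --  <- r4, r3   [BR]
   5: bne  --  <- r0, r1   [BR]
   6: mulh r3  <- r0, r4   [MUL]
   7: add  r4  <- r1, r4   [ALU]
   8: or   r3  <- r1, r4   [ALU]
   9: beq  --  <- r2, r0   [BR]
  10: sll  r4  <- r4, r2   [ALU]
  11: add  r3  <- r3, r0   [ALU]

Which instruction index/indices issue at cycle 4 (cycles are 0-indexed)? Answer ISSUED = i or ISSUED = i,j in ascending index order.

ISSUED = 5

  cy0 -> i0+i1 (beq.BR;ld.MEM) pair
  cy1 -> i2 (sub.ALU) RAW r2
  cy2 -> i3 (mulh.MUL) no-port MUL/BR
  cy3 -> i4 (blt.BR) no-port BR/BR
  cy4 -> i5 (bne.BR) no-port BR/MUL
  cy5 -> i6+i7 (mulh.MUL;add.ALU) pair
  cy6 -> i8+i9 (or.ALU;beq.BR) pair
  cy7 -> i10+i11 (sll.ALU;add.ALU) pair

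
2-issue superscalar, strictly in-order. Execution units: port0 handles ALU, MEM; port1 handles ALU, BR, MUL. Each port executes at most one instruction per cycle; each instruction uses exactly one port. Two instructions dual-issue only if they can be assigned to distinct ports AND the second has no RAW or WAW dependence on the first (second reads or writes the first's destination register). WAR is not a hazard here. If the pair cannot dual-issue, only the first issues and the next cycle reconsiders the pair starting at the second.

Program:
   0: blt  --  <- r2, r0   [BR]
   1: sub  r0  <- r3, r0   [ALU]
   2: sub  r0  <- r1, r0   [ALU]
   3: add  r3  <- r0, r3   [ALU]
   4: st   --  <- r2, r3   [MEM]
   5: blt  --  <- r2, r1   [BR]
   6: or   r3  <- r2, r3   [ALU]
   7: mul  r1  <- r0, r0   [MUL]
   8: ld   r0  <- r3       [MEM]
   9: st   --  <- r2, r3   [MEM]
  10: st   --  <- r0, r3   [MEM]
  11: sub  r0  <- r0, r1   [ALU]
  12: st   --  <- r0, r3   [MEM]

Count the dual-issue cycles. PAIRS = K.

PAIRS = 4

[0] i0+i1  blt+sub  -- pair
[1] i2  sub  -- RAW r0
[2] i3  add  -- RAW r3
[3] i4+i5  st+blt  -- pair
[4] i6+i7  or+mul  -- pair
[5] i8  ld  -- no-port MEM/MEM
[6] i9  st  -- no-port MEM/MEM
[7] i10+i11  st+sub  -- pair
[8] i12  st  -- tail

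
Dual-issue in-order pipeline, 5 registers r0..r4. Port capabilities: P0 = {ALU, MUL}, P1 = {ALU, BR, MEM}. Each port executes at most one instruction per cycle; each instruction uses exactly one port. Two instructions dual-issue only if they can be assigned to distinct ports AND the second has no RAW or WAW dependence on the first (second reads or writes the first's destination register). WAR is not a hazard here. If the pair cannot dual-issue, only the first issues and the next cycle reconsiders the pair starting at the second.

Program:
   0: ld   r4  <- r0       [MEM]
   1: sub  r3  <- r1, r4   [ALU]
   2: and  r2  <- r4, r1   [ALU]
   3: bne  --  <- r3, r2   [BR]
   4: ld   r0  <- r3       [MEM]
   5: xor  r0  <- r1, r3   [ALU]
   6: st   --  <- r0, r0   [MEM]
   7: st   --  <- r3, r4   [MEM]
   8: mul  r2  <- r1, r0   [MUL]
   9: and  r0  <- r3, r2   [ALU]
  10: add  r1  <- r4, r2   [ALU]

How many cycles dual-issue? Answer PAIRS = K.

#0 head=0: ld.MEM i0 RAW r4
#1 head=1: sub.ALU+and.ALU i1,i2 dual
#2 head=3: bne.BR i3 no-port BR/MEM
#3 head=4: ld.MEM i4 WAW r0
#4 head=5: xor.ALU i5 RAW r0
#5 head=6: st.MEM i6 no-port MEM/MEM
#6 head=7: st.MEM+mul.MUL i7,i8 dual
#7 head=9: and.ALU+add.ALU i9,i10 dual

PAIRS = 3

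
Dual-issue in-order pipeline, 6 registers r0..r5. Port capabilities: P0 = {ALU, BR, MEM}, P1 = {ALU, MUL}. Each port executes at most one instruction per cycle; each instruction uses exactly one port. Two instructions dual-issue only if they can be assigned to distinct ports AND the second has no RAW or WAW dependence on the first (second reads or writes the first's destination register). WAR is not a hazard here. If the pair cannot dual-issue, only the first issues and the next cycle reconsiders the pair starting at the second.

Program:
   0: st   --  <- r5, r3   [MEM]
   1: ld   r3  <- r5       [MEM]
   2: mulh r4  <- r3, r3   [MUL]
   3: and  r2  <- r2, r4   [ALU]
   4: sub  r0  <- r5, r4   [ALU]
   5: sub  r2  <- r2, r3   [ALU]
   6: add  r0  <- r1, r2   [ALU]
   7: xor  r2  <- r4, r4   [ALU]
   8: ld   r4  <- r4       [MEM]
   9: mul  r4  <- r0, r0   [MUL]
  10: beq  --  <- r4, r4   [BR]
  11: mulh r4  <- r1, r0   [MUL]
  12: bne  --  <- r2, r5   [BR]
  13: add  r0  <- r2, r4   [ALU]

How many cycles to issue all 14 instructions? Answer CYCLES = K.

CYCLES = 10

  cy0 -> i0 (st.MEM) no-port MEM/MEM
  cy1 -> i1 (ld.MEM) RAW r3
  cy2 -> i2 (mulh.MUL) RAW r4
  cy3 -> i3+i4 (and.ALU/sub.ALU) 2-wide
  cy4 -> i5 (sub.ALU) RAW r2
  cy5 -> i6+i7 (add.ALU/xor.ALU) 2-wide
  cy6 -> i8 (ld.MEM) WAW r4
  cy7 -> i9 (mul.MUL) RAW r4
  cy8 -> i10+i11 (beq.BR/mulh.MUL) 2-wide
  cy9 -> i12+i13 (bne.BR/add.ALU) 2-wide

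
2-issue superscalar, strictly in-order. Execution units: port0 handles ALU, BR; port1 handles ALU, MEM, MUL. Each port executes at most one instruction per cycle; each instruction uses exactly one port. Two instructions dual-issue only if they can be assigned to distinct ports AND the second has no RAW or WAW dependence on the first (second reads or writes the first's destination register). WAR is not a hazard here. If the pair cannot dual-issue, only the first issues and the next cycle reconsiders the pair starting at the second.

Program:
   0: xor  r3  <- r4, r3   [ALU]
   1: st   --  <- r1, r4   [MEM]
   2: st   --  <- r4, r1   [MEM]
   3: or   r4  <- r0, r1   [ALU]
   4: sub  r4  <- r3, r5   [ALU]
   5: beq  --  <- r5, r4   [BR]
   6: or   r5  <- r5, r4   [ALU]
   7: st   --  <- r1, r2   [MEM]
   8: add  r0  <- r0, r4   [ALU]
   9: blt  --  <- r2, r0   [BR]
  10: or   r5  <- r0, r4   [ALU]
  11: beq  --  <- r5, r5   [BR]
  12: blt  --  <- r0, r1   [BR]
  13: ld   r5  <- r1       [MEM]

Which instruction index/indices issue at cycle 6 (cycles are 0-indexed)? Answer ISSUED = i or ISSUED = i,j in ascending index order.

t=0 i0,i1:xor st ; pair
t=1 i2,i3:st or ; pair
t=2 i4:sub ; RAW r4
t=3 i5,i6:beq or ; pair
t=4 i7,i8:st add ; pair
t=5 i9,i10:blt or ; pair
t=6 i11:beq ; no-port BR/BR
t=7 i12,i13:blt ld ; pair

ISSUED = 11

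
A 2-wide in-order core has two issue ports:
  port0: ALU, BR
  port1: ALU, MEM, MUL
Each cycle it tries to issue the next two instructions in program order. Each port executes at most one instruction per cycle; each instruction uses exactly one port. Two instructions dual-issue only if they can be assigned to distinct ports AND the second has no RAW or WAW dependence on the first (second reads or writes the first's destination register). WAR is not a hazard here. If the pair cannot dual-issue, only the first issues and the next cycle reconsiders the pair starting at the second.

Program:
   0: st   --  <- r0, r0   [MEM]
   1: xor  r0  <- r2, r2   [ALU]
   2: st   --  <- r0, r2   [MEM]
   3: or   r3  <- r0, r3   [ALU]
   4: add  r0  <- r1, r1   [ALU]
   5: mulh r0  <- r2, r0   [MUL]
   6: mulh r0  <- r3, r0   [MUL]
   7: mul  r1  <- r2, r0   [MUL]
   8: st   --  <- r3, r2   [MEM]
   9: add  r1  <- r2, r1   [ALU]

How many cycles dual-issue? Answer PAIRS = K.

t=0 i0&i1:st/xor ; dual
t=1 i2&i3:st/or ; dual
t=2 i4:add ; RAW+WAW r0
t=3 i5:mulh ; no-port MUL/MUL
t=4 i6:mulh ; no-port MUL/MUL
t=5 i7:mul ; no-port MUL/MEM
t=6 i8&i9:st/add ; dual

PAIRS = 3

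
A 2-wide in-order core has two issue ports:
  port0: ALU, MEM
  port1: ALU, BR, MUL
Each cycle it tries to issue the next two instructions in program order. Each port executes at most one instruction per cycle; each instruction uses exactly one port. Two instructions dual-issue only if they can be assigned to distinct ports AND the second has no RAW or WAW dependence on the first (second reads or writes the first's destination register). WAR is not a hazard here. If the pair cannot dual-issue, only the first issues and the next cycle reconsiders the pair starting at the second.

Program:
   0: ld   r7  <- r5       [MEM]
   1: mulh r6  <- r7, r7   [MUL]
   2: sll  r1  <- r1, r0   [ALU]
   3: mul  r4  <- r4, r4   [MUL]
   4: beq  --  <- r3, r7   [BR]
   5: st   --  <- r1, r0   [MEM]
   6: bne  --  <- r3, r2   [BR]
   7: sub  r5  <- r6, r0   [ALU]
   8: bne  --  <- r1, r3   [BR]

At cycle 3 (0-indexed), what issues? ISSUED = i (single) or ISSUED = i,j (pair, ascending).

ISSUED = 4,5

c0: i0 ld  RAW r7
c1: i1/i2 mulh;sll  2-wide
c2: i3 mul  no-port MUL/BR
c3: i4/i5 beq;st  2-wide
c4: i6/i7 bne;sub  2-wide
c5: i8 bne  tail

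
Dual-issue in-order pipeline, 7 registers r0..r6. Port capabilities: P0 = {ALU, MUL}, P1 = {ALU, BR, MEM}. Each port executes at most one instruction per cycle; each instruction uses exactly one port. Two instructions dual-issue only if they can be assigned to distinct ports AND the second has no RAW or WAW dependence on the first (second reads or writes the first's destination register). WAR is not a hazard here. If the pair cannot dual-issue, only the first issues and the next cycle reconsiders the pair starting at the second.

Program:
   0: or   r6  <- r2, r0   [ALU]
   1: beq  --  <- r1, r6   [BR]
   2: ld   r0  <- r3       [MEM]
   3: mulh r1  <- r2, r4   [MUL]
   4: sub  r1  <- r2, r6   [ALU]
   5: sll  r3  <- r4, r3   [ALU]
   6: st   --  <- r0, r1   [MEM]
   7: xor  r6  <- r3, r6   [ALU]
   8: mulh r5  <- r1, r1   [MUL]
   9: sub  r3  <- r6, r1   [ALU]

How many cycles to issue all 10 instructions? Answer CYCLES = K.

CYCLES = 6

c0: i0 or.ALU  RAW r6
c1: i1 beq.BR  no-port BR/MEM
c2: i2+i3 ld.MEM mulh.MUL  2-wide
c3: i4+i5 sub.ALU sll.ALU  2-wide
c4: i6+i7 st.MEM xor.ALU  2-wide
c5: i8+i9 mulh.MUL sub.ALU  2-wide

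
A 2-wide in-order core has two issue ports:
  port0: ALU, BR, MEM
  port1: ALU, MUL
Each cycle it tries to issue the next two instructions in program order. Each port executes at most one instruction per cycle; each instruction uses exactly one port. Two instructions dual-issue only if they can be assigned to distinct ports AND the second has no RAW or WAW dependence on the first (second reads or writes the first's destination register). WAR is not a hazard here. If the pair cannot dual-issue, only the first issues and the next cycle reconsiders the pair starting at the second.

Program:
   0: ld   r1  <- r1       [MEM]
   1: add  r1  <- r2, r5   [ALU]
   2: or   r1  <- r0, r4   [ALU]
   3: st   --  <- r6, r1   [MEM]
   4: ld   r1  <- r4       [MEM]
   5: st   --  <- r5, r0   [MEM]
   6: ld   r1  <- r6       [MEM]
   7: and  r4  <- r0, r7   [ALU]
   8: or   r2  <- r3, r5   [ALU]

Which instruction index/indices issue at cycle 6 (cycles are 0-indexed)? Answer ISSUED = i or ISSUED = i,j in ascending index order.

#0 head=0: ld.MEM i0 WAW r1
#1 head=1: add.ALU i1 WAW r1
#2 head=2: or.ALU i2 RAW r1
#3 head=3: st.MEM i3 no-port MEM/MEM
#4 head=4: ld.MEM i4 no-port MEM/MEM
#5 head=5: st.MEM i5 no-port MEM/MEM
#6 head=6: ld.MEM/and.ALU i6&i7 pair
#7 head=8: or.ALU i8 tail

ISSUED = 6,7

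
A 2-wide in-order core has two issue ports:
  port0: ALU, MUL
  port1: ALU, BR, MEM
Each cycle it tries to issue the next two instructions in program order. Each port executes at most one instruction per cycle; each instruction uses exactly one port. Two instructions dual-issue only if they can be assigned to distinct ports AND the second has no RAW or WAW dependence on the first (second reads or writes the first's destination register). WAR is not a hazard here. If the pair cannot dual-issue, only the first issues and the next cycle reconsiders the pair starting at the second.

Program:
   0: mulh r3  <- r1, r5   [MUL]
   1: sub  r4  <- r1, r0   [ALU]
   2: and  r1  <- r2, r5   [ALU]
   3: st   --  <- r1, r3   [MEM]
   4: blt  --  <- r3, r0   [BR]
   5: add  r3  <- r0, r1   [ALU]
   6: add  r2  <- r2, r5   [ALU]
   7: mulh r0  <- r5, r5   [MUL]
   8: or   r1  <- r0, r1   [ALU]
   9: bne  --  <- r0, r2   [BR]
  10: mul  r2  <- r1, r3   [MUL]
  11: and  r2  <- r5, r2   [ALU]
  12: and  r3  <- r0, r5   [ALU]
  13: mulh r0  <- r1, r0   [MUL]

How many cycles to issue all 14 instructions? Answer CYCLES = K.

t=0 i0,i1:mulh.MUL+sub.ALU ; 2-wide
t=1 i2:and.ALU ; RAW r1
t=2 i3:st.MEM ; no-port MEM/BR
t=3 i4,i5:blt.BR+add.ALU ; 2-wide
t=4 i6,i7:add.ALU+mulh.MUL ; 2-wide
t=5 i8,i9:or.ALU+bne.BR ; 2-wide
t=6 i10:mul.MUL ; RAW+WAW r2
t=7 i11,i12:and.ALU+and.ALU ; 2-wide
t=8 i13:mulh.MUL ; tail

CYCLES = 9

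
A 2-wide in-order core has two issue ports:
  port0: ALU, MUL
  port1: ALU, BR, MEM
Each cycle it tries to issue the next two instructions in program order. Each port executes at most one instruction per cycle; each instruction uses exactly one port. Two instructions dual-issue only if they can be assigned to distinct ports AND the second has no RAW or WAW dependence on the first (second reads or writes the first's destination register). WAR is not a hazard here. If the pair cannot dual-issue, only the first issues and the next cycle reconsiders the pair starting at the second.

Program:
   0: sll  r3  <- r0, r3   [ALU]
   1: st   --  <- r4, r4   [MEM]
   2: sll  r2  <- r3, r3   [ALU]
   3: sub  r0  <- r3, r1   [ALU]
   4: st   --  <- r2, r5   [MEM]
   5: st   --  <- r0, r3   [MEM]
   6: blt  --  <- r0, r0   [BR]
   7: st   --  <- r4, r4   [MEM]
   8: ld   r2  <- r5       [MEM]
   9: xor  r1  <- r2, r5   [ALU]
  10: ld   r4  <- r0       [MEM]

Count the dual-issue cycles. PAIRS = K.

  cy0 -> i0+i1 (sll.ALU;st.MEM) pair
  cy1 -> i2+i3 (sll.ALU;sub.ALU) pair
  cy2 -> i4 (st.MEM) no-port MEM/MEM
  cy3 -> i5 (st.MEM) no-port MEM/BR
  cy4 -> i6 (blt.BR) no-port BR/MEM
  cy5 -> i7 (st.MEM) no-port MEM/MEM
  cy6 -> i8 (ld.MEM) RAW r2
  cy7 -> i9+i10 (xor.ALU;ld.MEM) pair

PAIRS = 3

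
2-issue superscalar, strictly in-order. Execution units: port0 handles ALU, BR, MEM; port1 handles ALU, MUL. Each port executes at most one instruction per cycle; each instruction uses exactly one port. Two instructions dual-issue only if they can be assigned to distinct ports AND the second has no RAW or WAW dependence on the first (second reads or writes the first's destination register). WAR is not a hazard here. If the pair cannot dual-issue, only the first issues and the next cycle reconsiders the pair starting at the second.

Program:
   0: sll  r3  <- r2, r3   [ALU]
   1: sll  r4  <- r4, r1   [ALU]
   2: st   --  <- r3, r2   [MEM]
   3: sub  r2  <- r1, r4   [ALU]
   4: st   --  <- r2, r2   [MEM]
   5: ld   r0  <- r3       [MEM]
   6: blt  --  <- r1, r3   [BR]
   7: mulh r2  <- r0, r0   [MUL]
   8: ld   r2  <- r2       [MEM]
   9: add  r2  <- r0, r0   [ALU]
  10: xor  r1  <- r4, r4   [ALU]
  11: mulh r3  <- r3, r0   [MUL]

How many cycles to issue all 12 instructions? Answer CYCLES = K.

0. sll+sll @i0/i1  | dual
1. st+sub @i2/i3  | dual
2. st @i4  | no-port MEM/MEM
3. ld @i5  | no-port MEM/BR
4. blt+mulh @i6/i7  | dual
5. ld @i8  | WAW r2
6. add+xor @i9/i10  | dual
7. mulh @i11  | tail

CYCLES = 8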